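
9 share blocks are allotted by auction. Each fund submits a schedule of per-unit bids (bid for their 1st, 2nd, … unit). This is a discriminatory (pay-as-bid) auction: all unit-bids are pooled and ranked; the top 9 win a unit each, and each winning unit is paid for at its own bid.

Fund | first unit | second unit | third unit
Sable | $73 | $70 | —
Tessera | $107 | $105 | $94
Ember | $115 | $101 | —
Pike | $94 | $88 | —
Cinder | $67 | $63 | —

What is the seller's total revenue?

All unit-bids, highest first — top 9: 115 (Ember-1), 107 (Tessera-1), 105 (Tessera-2), 101 (Ember-2), 94 (Tessera-3), 94 (Pike-1), 88 (Pike-2), 73 (Sable-1), 70 (Sable-2)
Next rejected bid: $67 (not a price — pay-as-bid).
Each winning unit pays its own bid.
Revenue = 115 + 107 + 105 + 101 + 94 + 94 + 88 + 73 + 70 = $847.

Total revenue: $847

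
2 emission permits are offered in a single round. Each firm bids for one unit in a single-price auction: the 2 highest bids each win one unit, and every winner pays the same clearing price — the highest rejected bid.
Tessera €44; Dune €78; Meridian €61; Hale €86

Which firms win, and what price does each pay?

Hale, Dune; each pays €61

Bids ranked high→low: 86 (Hale), 78 (Dune), 61 (Meridian), 44 (Tessera)
The 2 highest are Hale, Dune.
Clearing price = highest rejected bid = €61.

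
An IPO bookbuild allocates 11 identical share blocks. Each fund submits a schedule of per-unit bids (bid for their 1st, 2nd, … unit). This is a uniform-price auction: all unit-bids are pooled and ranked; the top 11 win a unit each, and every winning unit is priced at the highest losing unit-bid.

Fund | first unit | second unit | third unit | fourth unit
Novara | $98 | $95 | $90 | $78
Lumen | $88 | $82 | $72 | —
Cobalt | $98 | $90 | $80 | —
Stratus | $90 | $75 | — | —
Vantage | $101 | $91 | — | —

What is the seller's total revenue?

Total revenue: $858

All unit-bids, highest first — top 11: 101 (Vantage-1), 98 (Novara-1), 98 (Cobalt-1), 95 (Novara-2), 91 (Vantage-2), 90 (Novara-3), 90 (Cobalt-2), 90 (Stratus-1), 88 (Lumen-1), 82 (Lumen-2), 80 (Cobalt-3)
The (k+1)-th unit-bid is $78.
Allocation: Cobalt 3, Lumen 2, Novara 3, Stratus 1, Vantage 2. Every unit priced at $78.
Revenue = 11 × 78 = $858.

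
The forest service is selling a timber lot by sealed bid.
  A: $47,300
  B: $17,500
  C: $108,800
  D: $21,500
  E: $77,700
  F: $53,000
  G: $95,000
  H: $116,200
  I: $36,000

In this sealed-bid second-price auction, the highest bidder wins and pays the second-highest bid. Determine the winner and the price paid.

H pays $108,800

Bids ranked: 116,200 (H) > 108,800 (C) > 95,000 (G) > 77,700 (E) > 53,000 (F) > 47,300 (A) > …
H is highest; pays the second-highest bid, $108,800.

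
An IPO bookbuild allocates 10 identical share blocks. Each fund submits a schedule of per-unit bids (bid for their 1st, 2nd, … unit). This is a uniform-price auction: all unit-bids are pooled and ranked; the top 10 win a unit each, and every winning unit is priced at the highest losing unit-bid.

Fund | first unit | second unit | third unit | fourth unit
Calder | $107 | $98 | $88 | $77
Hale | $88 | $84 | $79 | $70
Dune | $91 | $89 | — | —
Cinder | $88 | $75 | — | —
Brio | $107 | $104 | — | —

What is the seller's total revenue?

All unit-bids, highest first — top 10: 107 (Calder-1), 107 (Brio-1), 104 (Brio-2), 98 (Calder-2), 91 (Dune-1), 89 (Dune-2), 88 (Calder-3), 88 (Hale-1), 88 (Cinder-1), 84 (Hale-2)
The (k+1)-th unit-bid is $79.
Allocation: Brio 2, Calder 3, Cinder 1, Dune 2, Hale 2. Every unit priced at $79.
Revenue = 10 × 79 = $790.

Total revenue: $790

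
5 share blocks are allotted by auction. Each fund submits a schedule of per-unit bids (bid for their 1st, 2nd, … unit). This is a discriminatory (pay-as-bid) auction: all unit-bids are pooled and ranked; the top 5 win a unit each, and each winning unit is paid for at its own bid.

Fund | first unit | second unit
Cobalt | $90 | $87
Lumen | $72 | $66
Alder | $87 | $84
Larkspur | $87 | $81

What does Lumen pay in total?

Lumen pays $0

Pooled unit-bids ranked (top 5): 90 (Cobalt-1), 87 (Cobalt-2), 87 (Alder-1), 87 (Larkspur-1), 84 (Alder-2)
Next rejected bid: $81 (not a price — pay-as-bid).
Lumen wins no units.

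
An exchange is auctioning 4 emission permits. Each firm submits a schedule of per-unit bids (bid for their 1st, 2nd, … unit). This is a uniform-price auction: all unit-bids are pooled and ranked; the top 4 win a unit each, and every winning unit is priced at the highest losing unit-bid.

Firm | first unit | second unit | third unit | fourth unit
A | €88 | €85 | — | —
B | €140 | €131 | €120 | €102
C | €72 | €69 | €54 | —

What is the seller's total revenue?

Total revenue: €352

Pooled unit-bids ranked (top 4): 140 (B-1), 131 (B-2), 120 (B-3), 102 (B-4)
The (k+1)-th unit-bid is €88.
Allocation: B 4. Every unit priced at €88.
Revenue = 4 × 88 = €352.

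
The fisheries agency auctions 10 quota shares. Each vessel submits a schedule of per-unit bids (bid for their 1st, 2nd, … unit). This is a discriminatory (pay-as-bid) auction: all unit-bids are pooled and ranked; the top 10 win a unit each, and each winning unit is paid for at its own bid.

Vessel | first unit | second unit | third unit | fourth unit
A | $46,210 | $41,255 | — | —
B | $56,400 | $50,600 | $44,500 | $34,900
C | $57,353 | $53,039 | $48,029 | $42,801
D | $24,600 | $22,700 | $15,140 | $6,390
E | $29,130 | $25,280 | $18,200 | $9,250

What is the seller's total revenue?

All unit-bids, highest first — top 10: 57,353 (C-1), 56,400 (B-1), 53,039 (C-2), 50,600 (B-2), 48,029 (C-3), 46,210 (A-1), 44,500 (B-3), 42,801 (C-4), 41,255 (A-2), 34,900 (B-4)
Next rejected bid: $29,130 (not a price — pay-as-bid).
Each winning unit pays its own bid.
Revenue = 57,353 + 56,400 + 53,039 + 50,600 + 48,029 + 46,210 + 44,500 + 42,801 + 41,255 + 34,900 = $475,087.

Total revenue: $475,087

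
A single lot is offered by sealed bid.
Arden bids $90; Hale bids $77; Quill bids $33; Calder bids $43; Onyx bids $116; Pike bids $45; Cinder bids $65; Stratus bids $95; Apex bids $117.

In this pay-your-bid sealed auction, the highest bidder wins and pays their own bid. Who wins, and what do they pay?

Sorting bids: 117 (Apex) > 116 (Onyx) > 95 (Stratus) > 90 (Arden) > 77 (Hale) > 65 (Cinder) > …
Apex is highest → pays own bid, $117.

Apex pays $117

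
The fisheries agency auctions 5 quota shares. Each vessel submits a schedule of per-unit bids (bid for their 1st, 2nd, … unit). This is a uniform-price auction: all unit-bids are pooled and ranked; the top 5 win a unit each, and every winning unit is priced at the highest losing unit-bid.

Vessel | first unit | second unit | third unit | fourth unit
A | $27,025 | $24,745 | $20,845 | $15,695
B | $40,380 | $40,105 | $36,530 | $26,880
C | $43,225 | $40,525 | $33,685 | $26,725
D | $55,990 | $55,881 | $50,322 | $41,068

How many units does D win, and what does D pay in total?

D: 4 units, pays $162,100

Merging the schedules and taking the best 5: 55,990 (D-1), 55,881 (D-2), 50,322 (D-3), 43,225 (C-1), 41,068 (D-4)
The (k+1)-th unit-bid is $40,525.
D wins 4 unit(s) at $40,525 each.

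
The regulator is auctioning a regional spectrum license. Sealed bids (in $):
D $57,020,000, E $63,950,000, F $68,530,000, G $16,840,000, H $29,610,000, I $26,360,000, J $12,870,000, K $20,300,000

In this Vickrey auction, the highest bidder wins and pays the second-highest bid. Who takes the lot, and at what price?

Bids in order: 68,530,000 (F) > 63,950,000 (E) > 57,020,000 (D) > 29,610,000 (H) > 26,360,000 (I) > 20,300,000 (K) > …
F wins with the highest bid; price is set by the runner-up at $63,950,000.

F pays $63,950,000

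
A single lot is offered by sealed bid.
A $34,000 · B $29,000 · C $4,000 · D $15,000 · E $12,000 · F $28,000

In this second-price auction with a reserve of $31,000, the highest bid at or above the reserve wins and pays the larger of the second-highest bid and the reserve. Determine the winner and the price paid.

A pays $31,000

Rule: the highest bid at or above the reserve wins and pays the larger of the second-highest bid and the reserve.
Bids ranked: 34,000 (A) > 29,000 (B) > 28,000 (F) > 15,000 (D) > 12,000 (E) > 4,000 (C)
Highest eligible bid: A at $34,000.
max(second-highest $29,000, reserve $31,000) = $31,000.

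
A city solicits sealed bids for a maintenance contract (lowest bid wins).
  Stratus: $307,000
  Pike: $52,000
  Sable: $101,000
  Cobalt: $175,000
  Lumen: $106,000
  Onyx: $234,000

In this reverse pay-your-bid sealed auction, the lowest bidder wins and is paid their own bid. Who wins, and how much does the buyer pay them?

Bids in order: 52,000 (Pike) < 101,000 (Sable) < 106,000 (Lumen) < 175,000 (Cobalt) < 234,000 (Onyx) < 307,000 (Stratus)
Pike is lowest → is paid own bid, $52,000.

Pike is paid $52,000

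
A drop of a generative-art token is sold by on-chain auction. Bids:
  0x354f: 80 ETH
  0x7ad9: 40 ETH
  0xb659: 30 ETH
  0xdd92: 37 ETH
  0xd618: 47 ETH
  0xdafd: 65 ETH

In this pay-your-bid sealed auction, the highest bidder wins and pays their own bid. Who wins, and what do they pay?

Bids in order: 80 (0x354f) > 65 (0xdafd) > 47 (0xd618) > 40 (0x7ad9) > 37 (0xdd92) > 30 (0xb659)
0x354f has the highest bid and pays exactly that: 80 ETH.

0x354f pays 80 ETH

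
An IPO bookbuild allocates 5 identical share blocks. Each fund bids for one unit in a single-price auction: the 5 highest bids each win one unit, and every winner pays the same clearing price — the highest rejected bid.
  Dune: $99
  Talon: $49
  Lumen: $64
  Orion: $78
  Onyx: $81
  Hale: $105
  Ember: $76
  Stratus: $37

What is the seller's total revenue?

Ordering the bids: 105 (Hale), 99 (Dune), 81 (Onyx), 78 (Orion), 76 (Ember), 64 (Lumen), 49 (Talon), …
Winners (5 units): Hale, Dune, Onyx, Orion, Ember.
First losing bid is Lumen's $64, which sets the uniform price.
Total revenue = 5 × $64 = $320.

Total revenue: $320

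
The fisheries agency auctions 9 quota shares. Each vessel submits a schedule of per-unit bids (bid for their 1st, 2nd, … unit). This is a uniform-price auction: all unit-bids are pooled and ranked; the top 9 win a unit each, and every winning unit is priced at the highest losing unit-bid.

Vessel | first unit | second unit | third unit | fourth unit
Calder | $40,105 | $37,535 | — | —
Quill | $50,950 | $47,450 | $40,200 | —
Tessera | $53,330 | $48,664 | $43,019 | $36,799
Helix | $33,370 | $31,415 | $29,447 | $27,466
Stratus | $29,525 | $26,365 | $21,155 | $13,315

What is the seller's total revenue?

Total revenue: $300,330

Pooled unit-bids ranked (top 9): 53,330 (Tessera-1), 50,950 (Quill-1), 48,664 (Tessera-2), 47,450 (Quill-2), 43,019 (Tessera-3), 40,200 (Quill-3), 40,105 (Calder-1), 37,535 (Calder-2), 36,799 (Tessera-4)
Highest rejected unit-bid = $33,370.
Allocation: Calder 2, Quill 3, Tessera 4. Every unit priced at $33,370.
Revenue = 9 × 33,370 = $300,330.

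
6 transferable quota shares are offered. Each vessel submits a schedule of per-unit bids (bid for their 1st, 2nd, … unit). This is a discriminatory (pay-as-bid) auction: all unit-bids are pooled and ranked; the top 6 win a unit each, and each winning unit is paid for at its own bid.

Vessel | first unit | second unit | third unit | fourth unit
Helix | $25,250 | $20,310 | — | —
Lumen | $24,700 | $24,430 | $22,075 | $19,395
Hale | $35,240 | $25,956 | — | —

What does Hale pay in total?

Hale pays $61,196

Pooled unit-bids ranked (top 6): 35,240 (Hale-1), 25,956 (Hale-2), 25,250 (Helix-1), 24,700 (Lumen-1), 24,430 (Lumen-2), 22,075 (Lumen-3)
Next rejected bid: $20,310 (not a price — pay-as-bid).
Hale's winning unit-bids: 35,240 + 25,956 = $61,196.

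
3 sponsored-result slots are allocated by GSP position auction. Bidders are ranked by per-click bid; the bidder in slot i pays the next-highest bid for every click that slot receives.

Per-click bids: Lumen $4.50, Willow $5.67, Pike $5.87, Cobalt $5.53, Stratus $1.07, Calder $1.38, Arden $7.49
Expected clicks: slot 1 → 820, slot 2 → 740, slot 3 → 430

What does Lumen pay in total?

Ranked by bid: $7.49 (Arden) > $5.87 (Pike) > $5.67 (Willow) > $5.53 (Cobalt) > …
Lumen ranks below slot 3 → no slot, pays nothing.

Lumen pays $0.00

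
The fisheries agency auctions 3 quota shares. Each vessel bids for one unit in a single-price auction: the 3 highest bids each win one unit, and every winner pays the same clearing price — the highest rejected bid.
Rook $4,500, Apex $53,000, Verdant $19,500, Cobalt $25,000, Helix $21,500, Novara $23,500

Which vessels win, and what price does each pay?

Sorting: 53,000 (Apex), 25,000 (Cobalt), 23,500 (Novara), 21,500 (Helix), 19,500 (Verdant), …
Top 3: Apex, Cobalt, Novara.
First losing bid is Helix's $21,500, which sets the uniform price.

Apex, Cobalt, Novara; each pays $21,500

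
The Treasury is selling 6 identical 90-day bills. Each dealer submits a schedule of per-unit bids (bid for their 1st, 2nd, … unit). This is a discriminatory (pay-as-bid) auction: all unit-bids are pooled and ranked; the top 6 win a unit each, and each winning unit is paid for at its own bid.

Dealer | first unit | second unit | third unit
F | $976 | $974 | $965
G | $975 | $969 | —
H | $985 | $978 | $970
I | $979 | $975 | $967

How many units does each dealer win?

Merging the schedules and taking the best 6: 985 (H-1), 979 (I-1), 978 (H-2), 976 (F-1), 975 (G-1), 975 (I-2)
Next rejected bid: $974 (not a price — pay-as-bid).
Allocation: F 1, G 1, H 2, I 2.

F 1, G 1, H 2, I 2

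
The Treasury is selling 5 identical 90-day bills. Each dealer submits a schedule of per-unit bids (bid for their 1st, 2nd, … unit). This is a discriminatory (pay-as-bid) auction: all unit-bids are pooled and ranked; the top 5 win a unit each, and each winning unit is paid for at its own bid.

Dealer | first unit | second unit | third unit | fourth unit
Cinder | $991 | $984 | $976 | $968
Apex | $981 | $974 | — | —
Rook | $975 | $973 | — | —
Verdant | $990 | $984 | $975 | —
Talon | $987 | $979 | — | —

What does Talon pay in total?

Talon pays $987

All unit-bids, highest first — top 5: 991 (Cinder-1), 990 (Verdant-1), 987 (Talon-1), 984 (Cinder-2), 984 (Verdant-2)
Next rejected bid: $981 (not a price — pay-as-bid).
Talon's winning unit-bids: 987 = $987.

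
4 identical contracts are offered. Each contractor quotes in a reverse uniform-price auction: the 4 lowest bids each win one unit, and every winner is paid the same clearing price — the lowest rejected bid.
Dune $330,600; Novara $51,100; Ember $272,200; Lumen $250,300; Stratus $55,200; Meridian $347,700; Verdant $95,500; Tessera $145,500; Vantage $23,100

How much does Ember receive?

Ember is paid $0

Sorting: 23,100 (Vantage), 51,100 (Novara), 55,200 (Stratus), 95,500 (Verdant), 145,500 (Tessera), 250,300 (Lumen), …
Winners (4 units): Vantage, Novara, Stratus, Verdant.
Clearing price = lowest rejected bid = $145,500.
Ember does not win → is paid $0.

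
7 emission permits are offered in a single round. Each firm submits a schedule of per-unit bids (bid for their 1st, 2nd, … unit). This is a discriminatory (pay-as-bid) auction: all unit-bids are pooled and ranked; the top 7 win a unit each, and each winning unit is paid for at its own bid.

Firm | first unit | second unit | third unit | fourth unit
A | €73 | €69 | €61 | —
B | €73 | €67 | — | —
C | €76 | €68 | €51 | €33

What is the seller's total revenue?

Total revenue: €487

Merging the schedules and taking the best 7: 76 (C-1), 73 (A-1), 73 (B-1), 69 (A-2), 68 (C-2), 67 (B-2), 61 (A-3)
Next rejected bid: €51 (not a price — pay-as-bid).
Each winning unit pays its own bid.
Revenue = 76 + 73 + 73 + 69 + 68 + 67 + 61 = €487.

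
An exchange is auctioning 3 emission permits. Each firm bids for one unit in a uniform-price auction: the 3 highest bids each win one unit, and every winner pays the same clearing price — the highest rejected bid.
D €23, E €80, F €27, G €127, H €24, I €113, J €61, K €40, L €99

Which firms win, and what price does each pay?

Sorting: 127 (G), 113 (I), 99 (L), 80 (E), 61 (J), …
The 3 highest are G, I, L.
First losing bid is E's €80, which sets the uniform price.

G, I, L; each pays €80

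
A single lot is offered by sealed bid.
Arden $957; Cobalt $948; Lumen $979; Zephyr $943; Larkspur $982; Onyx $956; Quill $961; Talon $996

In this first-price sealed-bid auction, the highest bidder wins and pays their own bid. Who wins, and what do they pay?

Sorting bids: 996 (Talon) > 982 (Larkspur) > 979 (Lumen) > 961 (Quill) > 957 (Arden) > 956 (Onyx) > …
Talon is highest → pays own bid, $996.

Talon pays $996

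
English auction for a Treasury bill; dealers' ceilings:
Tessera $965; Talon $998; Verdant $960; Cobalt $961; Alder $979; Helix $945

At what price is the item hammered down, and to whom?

Sorting limits: 998 (Talon) > 979 (Alder) > 965 (Tessera) > 961 (Cobalt) > 960 (Verdant) > 945 (Helix)
Bidding ends when Alder exits at $979; Talon takes it.

Talon wins at $979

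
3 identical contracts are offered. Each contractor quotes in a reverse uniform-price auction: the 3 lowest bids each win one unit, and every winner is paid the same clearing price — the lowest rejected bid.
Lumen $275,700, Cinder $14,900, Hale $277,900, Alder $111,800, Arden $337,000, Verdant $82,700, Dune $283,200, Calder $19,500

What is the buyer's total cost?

Sorting: 14,900 (Cinder), 19,500 (Calder), 82,700 (Verdant), 111,800 (Alder), 275,700 (Lumen), …
Winners (3 units): Cinder, Calder, Verdant.
First losing bid is Alder's $111,800, which sets the uniform price.
Total cost = 3 × $111,800 = $335,400.

Total cost: $335,400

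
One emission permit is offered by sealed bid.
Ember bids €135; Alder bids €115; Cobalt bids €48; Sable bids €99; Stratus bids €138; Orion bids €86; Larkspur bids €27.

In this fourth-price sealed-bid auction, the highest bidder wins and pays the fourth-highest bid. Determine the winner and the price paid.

Rule: the highest bidder wins and pays the fourth-highest bid.
Sorting bids: 138 (Stratus) > 135 (Ember) > 115 (Alder) > 99 (Sable) > 86 (Orion) > 48 (Cobalt) > …
Stratus wins; payment is bid #4 in the ranking = €99.

Stratus pays €99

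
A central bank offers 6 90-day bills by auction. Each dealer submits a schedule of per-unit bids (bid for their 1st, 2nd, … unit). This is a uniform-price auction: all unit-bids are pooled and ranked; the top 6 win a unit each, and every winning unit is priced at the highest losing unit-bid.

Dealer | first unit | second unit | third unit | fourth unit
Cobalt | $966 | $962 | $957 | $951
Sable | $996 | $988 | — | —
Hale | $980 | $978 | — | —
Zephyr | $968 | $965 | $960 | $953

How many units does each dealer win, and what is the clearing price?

Cobalt 1, Hale 2, Sable 2, Zephyr 1; clearing price $965

Merging the schedules and taking the best 6: 996 (Sable-1), 988 (Sable-2), 980 (Hale-1), 978 (Hale-2), 968 (Zephyr-1), 966 (Cobalt-1)
First bid not allocated: $965.
Allocation: Cobalt 1, Hale 2, Sable 2, Zephyr 1.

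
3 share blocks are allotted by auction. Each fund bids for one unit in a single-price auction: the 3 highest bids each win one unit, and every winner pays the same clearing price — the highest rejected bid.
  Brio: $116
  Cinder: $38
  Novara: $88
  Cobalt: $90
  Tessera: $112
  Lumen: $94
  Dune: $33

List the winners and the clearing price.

Sorting: 116 (Brio), 112 (Tessera), 94 (Lumen), 90 (Cobalt), 88 (Novara), …
Winners (3 units): Brio, Tessera, Lumen.
Highest unsuccessful bid: $90 → clearing price.

Brio, Tessera, Lumen; each pays $90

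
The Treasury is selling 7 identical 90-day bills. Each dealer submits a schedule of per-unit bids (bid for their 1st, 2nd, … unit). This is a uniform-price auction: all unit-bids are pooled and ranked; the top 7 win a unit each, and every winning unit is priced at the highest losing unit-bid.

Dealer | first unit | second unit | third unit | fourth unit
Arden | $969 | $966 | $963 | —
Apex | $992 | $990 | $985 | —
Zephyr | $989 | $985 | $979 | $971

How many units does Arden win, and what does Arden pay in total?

Pooled unit-bids ranked (top 7): 992 (Apex-1), 990 (Apex-2), 989 (Zephyr-1), 985 (Apex-3), 985 (Zephyr-2), 979 (Zephyr-3), 971 (Zephyr-4)
First bid not allocated: $969.
Arden wins 0 unit(s) at $969 each.

Arden: 0 units, pays $0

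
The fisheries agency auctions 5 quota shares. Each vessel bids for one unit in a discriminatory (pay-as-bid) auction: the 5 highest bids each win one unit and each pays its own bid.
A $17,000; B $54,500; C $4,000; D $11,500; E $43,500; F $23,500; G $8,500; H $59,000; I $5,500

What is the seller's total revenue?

Sorting: 59,000 (H), 54,500 (B), 43,500 (E), 23,500 (F), 17,000 (A), 11,500 (D), 8,500 (G), …
The 5 highest are H, B, E, F, A.
Total revenue = 59,000 + 54,500 + 43,500 + 23,500 + 17,000 = $197,500.

Total revenue: $197,500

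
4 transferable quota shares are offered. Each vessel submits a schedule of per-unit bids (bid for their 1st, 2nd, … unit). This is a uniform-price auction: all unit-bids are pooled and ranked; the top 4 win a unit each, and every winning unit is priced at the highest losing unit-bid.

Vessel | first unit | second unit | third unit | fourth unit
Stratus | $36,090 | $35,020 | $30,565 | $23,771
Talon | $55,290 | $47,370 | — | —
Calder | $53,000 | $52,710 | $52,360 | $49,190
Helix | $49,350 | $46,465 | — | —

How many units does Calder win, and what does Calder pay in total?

Pooled unit-bids ranked (top 4): 55,290 (Talon-1), 53,000 (Calder-1), 52,710 (Calder-2), 52,360 (Calder-3)
First bid not allocated: $49,350.
Calder wins 3 unit(s) at $49,350 each.

Calder: 3 units, pays $148,050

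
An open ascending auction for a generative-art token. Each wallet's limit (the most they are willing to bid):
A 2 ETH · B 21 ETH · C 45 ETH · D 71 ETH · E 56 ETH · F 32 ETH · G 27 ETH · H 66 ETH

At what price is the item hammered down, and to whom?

Rule: the price rises until one bidder remains; the winner pays the price at which the last rival dropped out.
Limits ranked: 71 (D) > 66 (H) > 56 (E) > 45 (C) > 32 (F) > 27 (G) > …
Once the price passes 66 ETH, only D is left; the hammer falls at H's limit of 66 ETH.

D wins at 66 ETH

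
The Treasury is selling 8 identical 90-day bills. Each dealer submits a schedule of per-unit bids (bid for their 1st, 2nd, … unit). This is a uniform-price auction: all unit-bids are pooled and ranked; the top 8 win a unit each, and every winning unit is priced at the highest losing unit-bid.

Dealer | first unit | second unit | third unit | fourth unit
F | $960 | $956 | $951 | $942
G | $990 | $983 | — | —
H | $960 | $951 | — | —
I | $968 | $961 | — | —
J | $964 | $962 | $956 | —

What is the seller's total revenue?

Pooled unit-bids ranked (top 8): 990 (G-1), 983 (G-2), 968 (I-1), 964 (J-1), 962 (J-2), 961 (I-2), 960 (F-1), 960 (H-1)
The (k+1)-th unit-bid is $956.
Allocation: F 1, G 2, H 1, I 2, J 2. Every unit priced at $956.
Revenue = 8 × 956 = $7,648.

Total revenue: $7,648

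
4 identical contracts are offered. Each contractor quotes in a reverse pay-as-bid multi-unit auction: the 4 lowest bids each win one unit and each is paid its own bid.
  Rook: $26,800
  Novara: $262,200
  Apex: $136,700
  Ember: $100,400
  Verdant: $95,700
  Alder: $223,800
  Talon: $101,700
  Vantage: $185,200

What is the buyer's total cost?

Total cost: $324,600

Bids ranked low→high: 26,800 (Rook), 95,700 (Verdant), 100,400 (Ember), 101,700 (Talon), 136,700 (Apex), 185,200 (Vantage), …
Lowest 4: Rook, Verdant, Ember, Talon.
Total cost = 26,800 + 95,700 + 100,400 + 101,700 = $324,600.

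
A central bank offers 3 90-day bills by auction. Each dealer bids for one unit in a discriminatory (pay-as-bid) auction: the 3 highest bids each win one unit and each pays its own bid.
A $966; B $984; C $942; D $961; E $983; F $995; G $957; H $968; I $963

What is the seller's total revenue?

Total revenue: $2,962

Ordering the bids: 995 (F), 984 (B), 983 (E), 968 (H), 966 (A), …
The 3 highest are F, B, E.
Total revenue = 995 + 984 + 983 = $2,962.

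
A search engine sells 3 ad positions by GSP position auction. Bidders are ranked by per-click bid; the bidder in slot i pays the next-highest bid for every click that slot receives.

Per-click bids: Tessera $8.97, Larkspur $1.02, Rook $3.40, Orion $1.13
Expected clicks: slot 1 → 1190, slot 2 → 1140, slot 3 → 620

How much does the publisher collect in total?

Ranked by bid: $8.97 (Tessera) > $3.40 (Rook) > $1.13 (Orion) > $1.02 (Larkspur)
Slot 1: Tessera pays $3.40 × 1190 = $4046.00
Slot 2: Rook pays $1.13 × 1140 = $1288.20
Slot 3: Orion pays $1.02 × 620 = $632.40
Total = $5966.60

Total revenue: $5966.60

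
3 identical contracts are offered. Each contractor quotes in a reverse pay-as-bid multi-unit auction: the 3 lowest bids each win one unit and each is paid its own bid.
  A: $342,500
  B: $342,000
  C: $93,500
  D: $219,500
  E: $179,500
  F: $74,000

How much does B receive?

B is paid $0

Ordering the bids: 74,000 (F), 93,500 (C), 179,500 (E), 219,500 (D), 342,000 (B), …
Lowest 3: F, C, E.
B does not win → $0.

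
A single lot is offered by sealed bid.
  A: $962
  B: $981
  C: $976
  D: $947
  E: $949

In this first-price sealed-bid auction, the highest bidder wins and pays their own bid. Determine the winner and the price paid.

B pays $981

Sorting bids: 981 (B) > 976 (C) > 962 (A) > 949 (E) > 947 (D)
B has the highest bid and pays exactly that: $981.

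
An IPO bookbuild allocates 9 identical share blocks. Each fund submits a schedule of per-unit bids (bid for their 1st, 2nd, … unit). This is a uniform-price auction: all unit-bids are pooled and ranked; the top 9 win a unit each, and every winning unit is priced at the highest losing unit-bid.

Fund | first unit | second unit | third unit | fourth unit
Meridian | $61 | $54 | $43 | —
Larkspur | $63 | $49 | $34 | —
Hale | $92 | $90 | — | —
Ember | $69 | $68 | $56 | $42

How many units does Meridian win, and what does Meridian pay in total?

Meridian: 2 units, pays $86

All unit-bids, highest first — top 9: 92 (Hale-1), 90 (Hale-2), 69 (Ember-1), 68 (Ember-2), 63 (Larkspur-1), 61 (Meridian-1), 56 (Ember-3), 54 (Meridian-2), 49 (Larkspur-2)
The (k+1)-th unit-bid is $43.
Meridian wins 2 unit(s) at $43 each.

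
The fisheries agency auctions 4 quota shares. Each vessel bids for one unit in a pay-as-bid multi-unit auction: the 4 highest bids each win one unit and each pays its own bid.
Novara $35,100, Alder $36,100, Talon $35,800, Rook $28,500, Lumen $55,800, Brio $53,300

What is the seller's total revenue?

Bids ranked high→low: 55,800 (Lumen), 53,300 (Brio), 36,100 (Alder), 35,800 (Talon), 35,100 (Novara), 28,500 (Rook)
Top 4: Lumen, Brio, Alder, Talon.
Total revenue = 55,800 + 53,300 + 36,100 + 35,800 = $181,000.

Total revenue: $181,000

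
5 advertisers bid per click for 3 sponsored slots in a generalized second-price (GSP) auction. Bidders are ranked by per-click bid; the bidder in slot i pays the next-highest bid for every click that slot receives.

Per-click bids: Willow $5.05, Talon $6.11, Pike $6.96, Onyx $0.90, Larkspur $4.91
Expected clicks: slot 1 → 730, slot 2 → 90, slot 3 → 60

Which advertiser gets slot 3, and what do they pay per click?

Willow; $4.91 per click

Sorting advertisers: $6.96 (Pike) > $6.11 (Talon) > $5.05 (Willow) > $4.91 (Larkspur) > …
Slot 3 goes to the third-ranked bidder, Willow, who pays the next bid down: $4.91/click.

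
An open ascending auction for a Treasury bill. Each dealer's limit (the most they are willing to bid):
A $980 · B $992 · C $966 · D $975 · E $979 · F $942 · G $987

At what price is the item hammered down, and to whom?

B wins at $987

Limits in order: 992 (B) > 987 (G) > 980 (A) > 979 (E) > 975 (D) > 966 (C) > …
Bidding ends when G exits at $987; B takes it.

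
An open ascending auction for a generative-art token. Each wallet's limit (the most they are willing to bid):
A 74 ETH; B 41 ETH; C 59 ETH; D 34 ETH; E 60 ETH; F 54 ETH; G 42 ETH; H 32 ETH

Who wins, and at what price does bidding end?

A wins at 60 ETH

Sorting limits: 74 (A) > 60 (E) > 59 (C) > 54 (F) > 42 (G) > 41 (B) > …
Once the price passes 60 ETH, only A is left; the hammer falls at E's limit of 60 ETH.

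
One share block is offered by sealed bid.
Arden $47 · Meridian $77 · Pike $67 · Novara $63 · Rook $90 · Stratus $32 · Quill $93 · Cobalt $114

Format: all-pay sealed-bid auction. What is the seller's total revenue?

Rule: the highest bidder wins the item, but every bidder pays their own bid.
Bids ranked: 114 (Cobalt) > 93 (Quill) > 90 (Rook) > 77 (Meridian) > 67 (Pike) > 63 (Novara) > …
Cobalt wins with the top bid; all bids are sunk regardless.
Every bidder forfeits their bid regardless of winning.
Revenue = 47 + 77 + 67 + 63 + 90 + 32 + 93 + 114 = $583.

Total revenue: $583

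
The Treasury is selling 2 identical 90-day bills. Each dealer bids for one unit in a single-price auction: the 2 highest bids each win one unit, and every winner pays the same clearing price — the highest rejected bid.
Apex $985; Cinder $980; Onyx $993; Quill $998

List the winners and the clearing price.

Quill, Onyx; each pays $985

Sorting: 998 (Quill), 993 (Onyx), 985 (Apex), 980 (Cinder)
The 2 highest are Quill, Onyx.
Clearing price = highest rejected bid = $985.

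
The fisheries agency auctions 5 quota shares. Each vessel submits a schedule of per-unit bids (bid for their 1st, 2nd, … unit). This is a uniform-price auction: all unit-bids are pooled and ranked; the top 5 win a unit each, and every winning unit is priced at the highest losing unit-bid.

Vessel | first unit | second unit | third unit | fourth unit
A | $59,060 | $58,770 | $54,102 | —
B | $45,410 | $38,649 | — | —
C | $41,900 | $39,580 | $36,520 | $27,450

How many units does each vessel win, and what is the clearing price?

Pooled unit-bids ranked (top 5): 59,060 (A-1), 58,770 (A-2), 54,102 (A-3), 45,410 (B-1), 41,900 (C-1)
The (k+1)-th unit-bid is $39,580.
Allocation: A 3, B 1, C 1.

A 3, B 1, C 1; clearing price $39,580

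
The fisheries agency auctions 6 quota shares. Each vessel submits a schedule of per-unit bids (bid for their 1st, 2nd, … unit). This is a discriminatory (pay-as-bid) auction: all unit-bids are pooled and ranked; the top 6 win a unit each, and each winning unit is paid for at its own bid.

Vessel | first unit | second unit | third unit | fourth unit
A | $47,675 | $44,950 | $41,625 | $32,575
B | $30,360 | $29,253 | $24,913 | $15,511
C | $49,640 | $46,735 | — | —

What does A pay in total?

Merging the schedules and taking the best 6: 49,640 (C-1), 47,675 (A-1), 46,735 (C-2), 44,950 (A-2), 41,625 (A-3), 32,575 (A-4)
Next rejected bid: $30,360 (not a price — pay-as-bid).
A's winning unit-bids: 47,675 + 44,950 + 41,625 + 32,575 = $166,825.

A pays $166,825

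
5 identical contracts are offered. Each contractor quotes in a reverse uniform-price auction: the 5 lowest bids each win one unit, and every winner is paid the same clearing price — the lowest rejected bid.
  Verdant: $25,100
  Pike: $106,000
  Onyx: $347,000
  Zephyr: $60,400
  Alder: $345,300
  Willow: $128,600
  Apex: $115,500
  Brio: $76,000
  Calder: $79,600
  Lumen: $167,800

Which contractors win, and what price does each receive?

Verdant, Zephyr, Brio, Calder, Pike; each is paid $115,500

Ordering the bids: 25,100 (Verdant), 60,400 (Zephyr), 76,000 (Brio), 79,600 (Calder), 106,000 (Pike), 115,500 (Apex), 128,600 (Willow), …
Lowest 5: Verdant, Zephyr, Brio, Calder, Pike.
Lowest unsuccessful bid: $115,500 → clearing price.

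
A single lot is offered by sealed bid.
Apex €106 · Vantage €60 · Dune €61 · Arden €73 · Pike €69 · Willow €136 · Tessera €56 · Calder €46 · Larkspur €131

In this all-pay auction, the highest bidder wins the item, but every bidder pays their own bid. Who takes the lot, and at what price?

Bids in order: 136 (Willow) > 131 (Larkspur) > 106 (Apex) > 73 (Arden) > 69 (Pike) > 61 (Dune) > …
Willow is highest and takes the item; every bidder forfeits their bid.

Willow pays €136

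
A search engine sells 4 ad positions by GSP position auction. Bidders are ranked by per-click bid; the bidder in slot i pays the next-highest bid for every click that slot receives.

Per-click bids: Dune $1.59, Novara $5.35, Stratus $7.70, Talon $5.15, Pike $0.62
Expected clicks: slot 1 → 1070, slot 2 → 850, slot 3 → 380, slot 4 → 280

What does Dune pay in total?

Dune pays $173.60

Ranked by bid: $7.70 (Stratus) > $5.35 (Novara) > $5.15 (Talon) > $1.59 (Dune) > $0.62 (Pike)
Dune holds slot 4 → pays next bid $0.62 × 280 clicks = $173.60.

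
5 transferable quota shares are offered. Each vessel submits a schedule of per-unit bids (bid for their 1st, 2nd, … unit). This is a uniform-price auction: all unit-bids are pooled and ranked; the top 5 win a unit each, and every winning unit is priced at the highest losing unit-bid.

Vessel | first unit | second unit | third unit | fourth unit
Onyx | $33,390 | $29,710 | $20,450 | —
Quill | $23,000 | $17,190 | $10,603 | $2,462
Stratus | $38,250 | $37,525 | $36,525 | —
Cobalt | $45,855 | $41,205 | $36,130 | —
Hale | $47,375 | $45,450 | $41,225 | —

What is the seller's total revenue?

Total revenue: $191,250

All unit-bids, highest first — top 5: 47,375 (Hale-1), 45,855 (Cobalt-1), 45,450 (Hale-2), 41,225 (Hale-3), 41,205 (Cobalt-2)
Highest rejected unit-bid = $38,250.
Allocation: Cobalt 2, Hale 3. Every unit priced at $38,250.
Revenue = 5 × 38,250 = $191,250.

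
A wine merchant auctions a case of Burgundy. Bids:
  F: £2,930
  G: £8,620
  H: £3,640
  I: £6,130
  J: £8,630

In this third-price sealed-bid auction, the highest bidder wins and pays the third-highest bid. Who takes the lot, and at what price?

Rule: the highest bidder wins and pays the third-highest bid.
Bids in order: 8,630 (J) > 8,620 (G) > 6,130 (I) > 3,640 (H) > 2,930 (F)
J wins; payment is bid #3 in the ranking = £6,130.

J pays £6,130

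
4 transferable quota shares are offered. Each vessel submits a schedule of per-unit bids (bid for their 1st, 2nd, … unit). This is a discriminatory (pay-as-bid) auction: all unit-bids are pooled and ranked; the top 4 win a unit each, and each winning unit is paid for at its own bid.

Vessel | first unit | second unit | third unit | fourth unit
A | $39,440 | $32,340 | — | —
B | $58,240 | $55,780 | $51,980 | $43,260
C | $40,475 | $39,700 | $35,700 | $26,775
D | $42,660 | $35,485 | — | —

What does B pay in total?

B pays $209,260

All unit-bids, highest first — top 4: 58,240 (B-1), 55,780 (B-2), 51,980 (B-3), 43,260 (B-4)
Next rejected bid: $42,660 (not a price — pay-as-bid).
B's winning unit-bids: 58,240 + 55,780 + 51,980 + 43,260 = $209,260.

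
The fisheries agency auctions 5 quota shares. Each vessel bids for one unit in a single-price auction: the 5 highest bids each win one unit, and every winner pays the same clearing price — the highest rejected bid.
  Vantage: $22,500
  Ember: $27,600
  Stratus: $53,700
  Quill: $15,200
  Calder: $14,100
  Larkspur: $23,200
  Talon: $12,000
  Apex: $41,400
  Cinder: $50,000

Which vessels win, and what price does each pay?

Sorting: 53,700 (Stratus), 50,000 (Cinder), 41,400 (Apex), 27,600 (Ember), 23,200 (Larkspur), 22,500 (Vantage), 15,200 (Quill), …
Winners (5 units): Stratus, Cinder, Apex, Ember, Larkspur.
Clearing price = highest rejected bid = $22,500.

Stratus, Cinder, Apex, Ember, Larkspur; each pays $22,500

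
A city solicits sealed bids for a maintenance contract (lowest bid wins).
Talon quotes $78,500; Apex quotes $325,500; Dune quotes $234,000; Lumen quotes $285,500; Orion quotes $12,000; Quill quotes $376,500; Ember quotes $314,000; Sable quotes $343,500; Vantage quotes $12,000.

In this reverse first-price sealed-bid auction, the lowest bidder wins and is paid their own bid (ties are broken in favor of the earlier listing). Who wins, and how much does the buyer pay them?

Orion is paid $12,000

Rule: the lowest bidder wins and is paid their own bid.
Bids in order: 12,000 (Orion) < 12,000 (Vantage) < 78,500 (Talon) < 234,000 (Dune) < 285,500 (Lumen) < 314,000 (Ember) < …
Tie at $12,000 → Orion wins by tie-break.
First-price: Orion is paid what they bid, $12,000.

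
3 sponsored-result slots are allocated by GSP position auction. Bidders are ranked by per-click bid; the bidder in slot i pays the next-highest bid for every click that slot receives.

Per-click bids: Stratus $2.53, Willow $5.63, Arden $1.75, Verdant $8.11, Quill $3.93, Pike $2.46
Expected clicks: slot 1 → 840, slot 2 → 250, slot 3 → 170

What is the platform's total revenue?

Total revenue: $6141.80

Per-click bids in order: $8.11 (Verdant) > $5.63 (Willow) > $3.93 (Quill) > $2.53 (Stratus) > …
Slot 1: Verdant pays $5.63 × 840 = $4729.20
Slot 2: Willow pays $3.93 × 250 = $982.50
Slot 3: Quill pays $2.53 × 170 = $430.10
Total = $6141.80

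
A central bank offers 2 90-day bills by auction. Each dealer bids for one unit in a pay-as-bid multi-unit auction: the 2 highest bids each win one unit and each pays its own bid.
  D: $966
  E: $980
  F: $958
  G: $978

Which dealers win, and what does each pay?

Bids ranked high→low: 980 (E), 978 (G), 966 (D), 958 (F)
Winners (2 units): E, G.
Each winner pays its own bid: E $980, G $978.

E $980, G $978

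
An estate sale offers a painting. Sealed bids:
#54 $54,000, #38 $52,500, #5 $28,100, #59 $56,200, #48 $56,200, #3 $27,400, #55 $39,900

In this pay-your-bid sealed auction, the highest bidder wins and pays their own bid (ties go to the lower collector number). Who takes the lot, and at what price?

Rule: the highest bidder wins and pays their own bid.
Bids in order: 56,200 (#48) > 56,200 (#59) > 54,000 (#54) > 52,500 (#38) > 39,900 (#55) > 28,100 (#5) > …
#48 and #59 tie at $56,200; tie-break gives it to #48.
#48 has the highest bid and pays exactly that: $56,200.

#48 pays $56,200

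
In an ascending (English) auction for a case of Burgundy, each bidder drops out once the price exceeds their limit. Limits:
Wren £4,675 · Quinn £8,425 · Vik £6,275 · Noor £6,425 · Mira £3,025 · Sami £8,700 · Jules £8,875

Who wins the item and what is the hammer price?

Limits in order: 8,875 (Jules) > 8,700 (Sami) > 8,425 (Quinn) > 6,425 (Noor) > 6,275 (Vik) > 4,675 (Wren) > …
Sami is the last rival to drop out, at £8,700; Jules remains and wins at that price.

Jules wins at £8,700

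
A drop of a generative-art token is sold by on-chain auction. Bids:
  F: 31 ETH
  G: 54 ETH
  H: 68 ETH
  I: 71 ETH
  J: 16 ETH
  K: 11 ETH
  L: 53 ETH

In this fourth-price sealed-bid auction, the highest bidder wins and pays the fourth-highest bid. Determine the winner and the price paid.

I pays 53 ETH

Rule: the highest bidder wins and pays the fourth-highest bid.
Bids ranked: 71 (I) > 68 (H) > 54 (G) > 53 (L) > 31 (F) > 16 (J) > …
I is highest; pays the fourth-highest bid, 53 ETH.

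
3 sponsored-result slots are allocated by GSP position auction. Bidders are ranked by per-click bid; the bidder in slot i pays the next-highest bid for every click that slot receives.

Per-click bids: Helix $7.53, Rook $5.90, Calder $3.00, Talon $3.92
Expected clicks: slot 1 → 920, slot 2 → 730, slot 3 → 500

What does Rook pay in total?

Rook pays $2861.60

Sorting advertisers: $7.53 (Helix) > $5.90 (Rook) > $3.92 (Talon) > $3.00 (Calder)
Rook holds slot 2 → pays next bid $3.92 × 730 clicks = $2861.60.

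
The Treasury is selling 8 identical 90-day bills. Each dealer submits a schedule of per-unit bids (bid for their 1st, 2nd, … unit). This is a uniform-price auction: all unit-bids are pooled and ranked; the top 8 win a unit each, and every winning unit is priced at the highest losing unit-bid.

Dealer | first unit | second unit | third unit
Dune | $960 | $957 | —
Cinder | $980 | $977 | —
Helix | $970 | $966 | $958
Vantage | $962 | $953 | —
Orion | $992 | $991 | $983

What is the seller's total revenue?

Total revenue: $7,680

All unit-bids, highest first — top 8: 992 (Orion-1), 991 (Orion-2), 983 (Orion-3), 980 (Cinder-1), 977 (Cinder-2), 970 (Helix-1), 966 (Helix-2), 962 (Vantage-1)
First bid not allocated: $960.
Allocation: Cinder 2, Helix 2, Orion 3, Vantage 1. Every unit priced at $960.
Revenue = 8 × 960 = $7,680.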